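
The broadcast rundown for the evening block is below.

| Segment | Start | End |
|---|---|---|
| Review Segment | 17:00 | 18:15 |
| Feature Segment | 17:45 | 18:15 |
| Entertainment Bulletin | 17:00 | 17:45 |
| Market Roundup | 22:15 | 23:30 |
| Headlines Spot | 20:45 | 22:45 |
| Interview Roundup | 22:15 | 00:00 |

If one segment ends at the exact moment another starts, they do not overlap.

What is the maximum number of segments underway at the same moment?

Walk through starts and ends in time order (an end at T is processed before a start at T):
17:00 start Entertainment Bulletin → 1
17:00 start Review Segment → 2
17:45 end Entertainment Bulletin → 1
17:45 start Feature Segment → 2
18:15 end Feature Segment → 1
18:15 end Review Segment → 0
20:45 start Headlines Spot → 1
22:15 start Interview Roundup → 2
22:15 start Market Roundup → 3
22:45 end Headlines Spot → 2
23:30 end Market Roundup → 1
00:00 end Interview Roundup → 0
Peak is 3, at 22:15 (Headlines Spot, Interview Roundup, Market Roundup).

3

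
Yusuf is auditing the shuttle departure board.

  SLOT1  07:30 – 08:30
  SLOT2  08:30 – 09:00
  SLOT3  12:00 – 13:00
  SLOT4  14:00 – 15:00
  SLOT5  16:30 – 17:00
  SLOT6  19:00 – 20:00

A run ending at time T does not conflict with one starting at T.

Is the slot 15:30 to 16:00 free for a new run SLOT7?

Yes — the slot is free

SLOT1: ends 08:30 at or before SLOT7 starts 15:30 → clear.
SLOT2: ends 09:00 at or before SLOT7 starts 15:30 → clear.
SLOT3: ends 13:00 at or before SLOT7 starts 15:30 → clear.
SLOT4: ends 15:00 at or before SLOT7 starts 15:30 → clear.
SLOT5: starts 16:30 at or after SLOT7 ends 16:00 → clear.
SLOT6: starts 19:00 at or after SLOT7 ends 16:00 → clear.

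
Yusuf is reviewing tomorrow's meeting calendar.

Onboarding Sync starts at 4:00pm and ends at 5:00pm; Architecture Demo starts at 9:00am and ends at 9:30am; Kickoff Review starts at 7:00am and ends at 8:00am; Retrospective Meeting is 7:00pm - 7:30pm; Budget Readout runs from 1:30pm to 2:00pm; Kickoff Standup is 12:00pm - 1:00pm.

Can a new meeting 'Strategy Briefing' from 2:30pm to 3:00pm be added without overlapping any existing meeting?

Kickoff Review: ends 8:00am at or before Strategy Briefing starts 2:30pm → clear.
Architecture Demo: ends 9:30am at or before Strategy Briefing starts 2:30pm → clear.
Kickoff Standup: ends 1:00pm at or before Strategy Briefing starts 2:30pm → clear.
Budget Readout: ends 2:00pm at or before Strategy Briefing starts 2:30pm → clear.
Onboarding Sync: starts 4:00pm at or after Strategy Briefing ends 3:00pm → clear.
Retrospective Meeting: starts 7:00pm at or after Strategy Briefing ends 3:00pm → clear.

Yes — the slot is free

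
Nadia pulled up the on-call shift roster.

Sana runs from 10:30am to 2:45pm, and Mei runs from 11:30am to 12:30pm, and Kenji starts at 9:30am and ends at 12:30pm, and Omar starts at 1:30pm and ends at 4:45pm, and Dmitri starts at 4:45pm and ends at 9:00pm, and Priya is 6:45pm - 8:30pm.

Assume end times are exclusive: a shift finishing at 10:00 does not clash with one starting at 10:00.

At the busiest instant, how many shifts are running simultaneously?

3

Sweep the timeline, counting +1 at each start and −1 at each end (ends before starts at a tie):
9:30am start Kenji → 1
10:30am start Sana → 2
11:30am start Mei → 3
12:30pm end Kenji → 2
12:30pm end Mei → 1
1:30pm start Omar → 2
2:45pm end Sana → 1
4:45pm end Omar → 0
4:45pm start Dmitri → 1
6:45pm start Priya → 2
8:30pm end Priya → 1
9:00pm end Dmitri → 0
Peak is 3, at 11:30am (Kenji, Mei, Sana).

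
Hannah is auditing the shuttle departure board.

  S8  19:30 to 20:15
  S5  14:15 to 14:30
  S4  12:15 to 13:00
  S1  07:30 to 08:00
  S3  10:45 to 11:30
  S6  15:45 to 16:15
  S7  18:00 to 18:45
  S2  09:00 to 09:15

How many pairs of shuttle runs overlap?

0

Check each pair: they overlap iff neither finishes before the other starts.
Sorted by start: S1, S2, S3, S4, S5, S6, S7, S8.
S2 starts after S1 ends, so nothing later overlaps S1 either.
S3 starts after S2 ends, so nothing later overlaps S2 either.
S4 starts after S3 ends, so nothing later overlaps S3 either.
S5 starts after S4 ends, so nothing later overlaps S4 either.
S6 starts after S5 ends, so nothing later overlaps S5 either.
S7 starts after S6 ends, so nothing later overlaps S6 either.
S8 starts after S7 ends.
No pair overlaps.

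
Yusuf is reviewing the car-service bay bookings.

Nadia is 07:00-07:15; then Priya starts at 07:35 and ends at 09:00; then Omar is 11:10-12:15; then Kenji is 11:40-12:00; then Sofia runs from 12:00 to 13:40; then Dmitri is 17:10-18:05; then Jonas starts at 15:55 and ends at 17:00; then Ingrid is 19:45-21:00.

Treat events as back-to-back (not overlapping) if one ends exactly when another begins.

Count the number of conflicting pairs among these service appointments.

2

Sorted by start: Nadia, Priya, Omar, Kenji, Sofia, Jonas, Dmitri, Ingrid.
Priya starts after Nadia ends; Nadia is clear from here.
Omar starts after Priya ends; Priya is clear from here.
Kenji starts before Omar ends → Omar and Kenji overlap.
Sofia starts before Omar ends → Omar and Sofia overlap.
Jonas starts after Omar ends; Omar is clear from here.
Sofia starts exactly when Kenji ends (back-to-back, no overlap); Kenji is clear from here.
Jonas starts after Sofia ends; Sofia is clear from here.
Dmitri starts after Jonas ends; Jonas is clear from here.
Ingrid starts after Dmitri ends.
Overlapping pairs: Kenji & Omar, Omar & Sofia — 2 in total.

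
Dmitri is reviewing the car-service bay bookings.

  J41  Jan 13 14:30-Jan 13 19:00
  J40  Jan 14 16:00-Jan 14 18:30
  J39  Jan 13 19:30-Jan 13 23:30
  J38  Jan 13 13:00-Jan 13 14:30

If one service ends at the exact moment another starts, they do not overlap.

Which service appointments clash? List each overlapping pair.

none

Two intervals overlap when each starts before the other ends.
Sorted by start: J38, J41, J39, J40.
J41 starts exactly when J38 ends (back-to-back, no overlap), so J38 has no further overlaps.
J39 starts after J41 ends, so J41 has no further overlaps.
J40 starts after J39 ends.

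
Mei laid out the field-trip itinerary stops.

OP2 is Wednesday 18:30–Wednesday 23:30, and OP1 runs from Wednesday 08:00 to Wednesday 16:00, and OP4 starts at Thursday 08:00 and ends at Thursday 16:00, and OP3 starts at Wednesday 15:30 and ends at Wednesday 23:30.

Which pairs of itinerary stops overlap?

Sorted by start: OP1, OP3, OP2, OP4.
OP3 starts before OP1 ends → OP1 and OP3 overlap.
OP2 starts after OP1 ends, so nothing later overlaps OP1 either.
OP2 starts before OP3 ends → OP3 and OP2 overlap.
OP4 starts after OP3 ends.
OP4 starts after OP2 ends.

OP1 & OP3, OP2 & OP3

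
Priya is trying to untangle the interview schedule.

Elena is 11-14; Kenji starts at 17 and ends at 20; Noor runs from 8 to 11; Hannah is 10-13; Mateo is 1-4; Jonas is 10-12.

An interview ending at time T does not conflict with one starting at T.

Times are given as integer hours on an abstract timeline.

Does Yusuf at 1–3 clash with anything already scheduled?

Mateo: starts 1 before Yusuf ends 3, and ends 4 after Yusuf starts 1 → overlap.
Noor: starts 8 at or after Yusuf ends 3 → clear.
Jonas: starts 10 at or after Yusuf ends 3 → clear.
Hannah: starts 10 at or after Yusuf ends 3 → clear.
Elena: starts 11 at or after Yusuf ends 3 → clear.
Kenji: starts 17 at or after Yusuf ends 3 → clear.
Yusuf overlaps Mateo.

Yes — it overlaps Mateo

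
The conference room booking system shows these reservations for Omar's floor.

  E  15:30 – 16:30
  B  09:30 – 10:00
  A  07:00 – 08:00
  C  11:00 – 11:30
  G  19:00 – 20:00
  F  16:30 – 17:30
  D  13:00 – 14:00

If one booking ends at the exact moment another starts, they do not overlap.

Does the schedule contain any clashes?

No

Sorted by start: A, B, C, D, E, F, G.
B starts after A ends — done with A.
C starts after B ends — done with B.
D starts after C ends — done with C.
E starts after D ends — done with D.
F starts exactly when E ends (back-to-back, no overlap) — done with E.
G starts after F ends.
Every pair is clear; the schedule has no overlaps.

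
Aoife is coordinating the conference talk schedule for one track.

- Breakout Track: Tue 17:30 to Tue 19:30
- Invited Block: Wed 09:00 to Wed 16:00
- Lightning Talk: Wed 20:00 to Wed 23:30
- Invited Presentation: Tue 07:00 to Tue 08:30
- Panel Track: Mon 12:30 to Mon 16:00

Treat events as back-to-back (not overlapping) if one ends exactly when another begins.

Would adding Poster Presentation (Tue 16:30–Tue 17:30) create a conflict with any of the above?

Panel Track: ends Mon 16:00 at or before Poster Presentation starts Tue 16:30 → clear.
Invited Presentation: ends Tue 08:30 at or before Poster Presentation starts Tue 16:30 → clear.
Breakout Track: starts Tue 17:30 at or after Poster Presentation ends Tue 17:30 → clear.
Invited Block: starts Wed 09:00 at or after Poster Presentation ends Tue 17:30 → clear.
Lightning Talk: starts Wed 20:00 at or after Poster Presentation ends Tue 17:30 → clear.

No — it doesn't clash with anything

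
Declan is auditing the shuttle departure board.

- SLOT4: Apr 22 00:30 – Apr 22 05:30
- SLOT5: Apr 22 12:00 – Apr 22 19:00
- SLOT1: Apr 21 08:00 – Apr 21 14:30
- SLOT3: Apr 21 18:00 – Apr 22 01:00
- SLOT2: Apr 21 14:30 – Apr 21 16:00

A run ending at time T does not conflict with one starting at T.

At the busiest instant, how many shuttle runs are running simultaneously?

2

Sweep the timeline, counting +1 at each start and −1 at each end (ends before starts at a tie):
Apr 21 08:00 start SLOT1 → 1
Apr 21 14:30 end SLOT1 → 0
Apr 21 14:30 start SLOT2 → 1
Apr 21 16:00 end SLOT2 → 0
Apr 21 18:00 start SLOT3 → 1
Apr 22 00:30 start SLOT4 → 2
Apr 22 01:00 end SLOT3 → 1
Apr 22 05:30 end SLOT4 → 0
Apr 22 12:00 start SLOT5 → 1
Apr 22 19:00 end SLOT5 → 0
Peak is 2, at Apr 22 00:30 (SLOT3, SLOT4).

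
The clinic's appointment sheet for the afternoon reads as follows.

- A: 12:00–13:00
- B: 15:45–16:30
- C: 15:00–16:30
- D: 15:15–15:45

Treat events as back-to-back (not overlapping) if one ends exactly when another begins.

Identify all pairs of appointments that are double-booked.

Two intervals overlap when each starts before the other ends.
Sorted by start: A, C, D, B.
C starts after A ends; A is clear from here.
D starts before C ends → C and D overlap.
B starts before C ends → C and B overlap.
B starts exactly when D ends (back-to-back, no overlap).

B & C, C & D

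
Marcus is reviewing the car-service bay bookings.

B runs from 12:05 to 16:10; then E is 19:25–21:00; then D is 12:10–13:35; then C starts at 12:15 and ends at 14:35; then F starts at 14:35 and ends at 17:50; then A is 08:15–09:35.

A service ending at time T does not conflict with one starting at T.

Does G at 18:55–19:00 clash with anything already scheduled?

No — it doesn't clash with anything

A: ends 09:35 at or before G starts 18:55 → clear.
B: ends 16:10 at or before G starts 18:55 → clear.
D: ends 13:35 at or before G starts 18:55 → clear.
C: ends 14:35 at or before G starts 18:55 → clear.
F: ends 17:50 at or before G starts 18:55 → clear.
E: starts 19:25 at or after G ends 19:00 → clear.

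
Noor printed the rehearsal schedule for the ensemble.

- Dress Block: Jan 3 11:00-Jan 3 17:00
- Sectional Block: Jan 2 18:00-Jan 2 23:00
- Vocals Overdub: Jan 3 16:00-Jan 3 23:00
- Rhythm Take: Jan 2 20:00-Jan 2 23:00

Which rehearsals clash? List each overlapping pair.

Check each pair: they overlap iff neither finishes before the other starts.
Sorted by start: Sectional Block, Rhythm Take, Dress Block, Vocals Overdub.
Rhythm Take starts before Sectional Block ends → Sectional Block and Rhythm Take overlap.
Dress Block starts after Sectional Block ends; Sectional Block is clear from here.
Dress Block starts after Rhythm Take ends; Rhythm Take is clear from here.
Vocals Overdub starts before Dress Block ends → Dress Block and Vocals Overdub overlap.

Dress Block & Vocals Overdub, Rhythm Take & Sectional Block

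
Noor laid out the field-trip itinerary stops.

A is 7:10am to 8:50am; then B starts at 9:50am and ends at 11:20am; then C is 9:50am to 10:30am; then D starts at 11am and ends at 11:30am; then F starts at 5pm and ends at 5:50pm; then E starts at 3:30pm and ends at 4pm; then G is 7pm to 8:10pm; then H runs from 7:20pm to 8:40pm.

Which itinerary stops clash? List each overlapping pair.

B & C, B & D, G & H

Sorted by start: A, B, C, D, E, F, G, H.
B starts after A ends, so A has no further overlaps.
C starts before B ends → B and C overlap.
D starts before B ends → B and D overlap.
E starts after B ends, so B has no further overlaps.
D starts after C ends, so C has no further overlaps.
E starts after D ends, so D has no further overlaps.
F starts after E ends, so E has no further overlaps.
G starts after F ends, so F has no further overlaps.
H starts before G ends → G and H overlap.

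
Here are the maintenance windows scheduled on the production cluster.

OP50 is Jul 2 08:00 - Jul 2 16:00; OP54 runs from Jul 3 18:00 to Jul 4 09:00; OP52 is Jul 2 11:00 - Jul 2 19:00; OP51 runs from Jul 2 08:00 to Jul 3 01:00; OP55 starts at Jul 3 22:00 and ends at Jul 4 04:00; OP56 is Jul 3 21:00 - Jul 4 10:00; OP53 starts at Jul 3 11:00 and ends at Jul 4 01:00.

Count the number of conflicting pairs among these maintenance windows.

Sorted by start: OP50, OP51, OP52, OP53, OP54, OP56, OP55.
OP51 starts before OP50 ends → OP50 and OP51 overlap.
OP52 starts before OP50 ends → OP50 and OP52 overlap.
OP53 starts after OP50 ends; OP50 is clear from here.
OP52 starts before OP51 ends → OP51 and OP52 overlap.
OP53 starts after OP51 ends; OP51 is clear from here.
OP53 starts after OP52 ends; OP52 is clear from here.
OP54 starts before OP53 ends → OP53 and OP54 overlap.
OP56 starts before OP53 ends → OP53 and OP56 overlap.
OP55 starts before OP53 ends → OP53 and OP55 overlap.
OP56 starts before OP54 ends → OP54 and OP56 overlap.
OP55 starts before OP54 ends → OP54 and OP55 overlap.
OP55 starts before OP56 ends → OP56 and OP55 overlap.
Overlapping pairs: OP50 & OP51, OP50 & OP52, OP51 & OP52, OP53 & OP54, OP53 & OP55, OP53 & OP56, OP54 & OP55, OP54 & OP56, OP55 & OP56 — 9 in total.

9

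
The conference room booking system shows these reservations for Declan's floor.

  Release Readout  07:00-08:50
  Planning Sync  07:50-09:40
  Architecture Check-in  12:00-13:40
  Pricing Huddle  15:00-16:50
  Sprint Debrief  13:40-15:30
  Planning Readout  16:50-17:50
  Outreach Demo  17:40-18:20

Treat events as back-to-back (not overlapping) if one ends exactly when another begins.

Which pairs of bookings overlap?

Two intervals overlap when each starts before the other ends.
Sorted by start: Release Readout, Planning Sync, Architecture Check-in, Sprint Debrief, Pricing Huddle, Planning Readout, Outreach Demo.
Planning Sync starts before Release Readout ends → Release Readout and Planning Sync overlap.
Architecture Check-in starts after Release Readout ends, so Release Readout has no further overlaps.
Architecture Check-in starts after Planning Sync ends, so Planning Sync has no further overlaps.
Sprint Debrief starts exactly when Architecture Check-in ends (back-to-back, no overlap), so Architecture Check-in has no further overlaps.
Pricing Huddle starts before Sprint Debrief ends → Sprint Debrief and Pricing Huddle overlap.
Planning Readout starts after Sprint Debrief ends, so Sprint Debrief has no further overlaps.
Planning Readout starts exactly when Pricing Huddle ends (back-to-back, no overlap), so Pricing Huddle has no further overlaps.
Outreach Demo starts before Planning Readout ends → Planning Readout and Outreach Demo overlap.

Outreach Demo & Planning Readout, Planning Sync & Release Readout, Pricing Huddle & Sprint Debrief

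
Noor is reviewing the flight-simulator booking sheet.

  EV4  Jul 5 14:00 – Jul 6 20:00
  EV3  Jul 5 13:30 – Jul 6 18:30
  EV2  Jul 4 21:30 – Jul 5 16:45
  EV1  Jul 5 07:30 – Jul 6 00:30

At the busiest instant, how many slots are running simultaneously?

Walk through starts and ends in time order (an end at T is processed before a start at T):
Jul 4 21:30 start EV2 → 1
Jul 5 07:30 start EV1 → 2
Jul 5 13:30 start EV3 → 3
Jul 5 14:00 start EV4 → 4
Jul 5 16:45 end EV2 → 3
Jul 6 00:30 end EV1 → 2
Jul 6 18:30 end EV3 → 1
Jul 6 20:00 end EV4 → 0
Peak is 4, at Jul 5 14:00 (EV1, EV2, EV3, EV4).

4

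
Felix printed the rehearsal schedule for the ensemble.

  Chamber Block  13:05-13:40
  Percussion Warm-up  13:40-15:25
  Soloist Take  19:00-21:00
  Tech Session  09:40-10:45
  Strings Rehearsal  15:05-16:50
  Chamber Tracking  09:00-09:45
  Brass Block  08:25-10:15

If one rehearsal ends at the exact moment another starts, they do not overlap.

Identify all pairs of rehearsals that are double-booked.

Sorted by start: Brass Block, Chamber Tracking, Tech Session, Chamber Block, Percussion Warm-up, Strings Rehearsal, Soloist Take.
Chamber Tracking starts before Brass Block ends → Brass Block and Chamber Tracking overlap.
Tech Session starts before Brass Block ends → Brass Block and Tech Session overlap.
Chamber Block starts after Brass Block ends — done with Brass Block.
Tech Session starts before Chamber Tracking ends → Chamber Tracking and Tech Session overlap.
Chamber Block starts after Chamber Tracking ends — done with Chamber Tracking.
Chamber Block starts after Tech Session ends — done with Tech Session.
Percussion Warm-up starts exactly when Chamber Block ends (back-to-back, no overlap) — done with Chamber Block.
Strings Rehearsal starts before Percussion Warm-up ends → Percussion Warm-up and Strings Rehearsal overlap.
Soloist Take starts after Percussion Warm-up ends.
Soloist Take starts after Strings Rehearsal ends.

Brass Block & Chamber Tracking, Brass Block & Tech Session, Chamber Tracking & Tech Session, Percussion Warm-up & Strings Rehearsal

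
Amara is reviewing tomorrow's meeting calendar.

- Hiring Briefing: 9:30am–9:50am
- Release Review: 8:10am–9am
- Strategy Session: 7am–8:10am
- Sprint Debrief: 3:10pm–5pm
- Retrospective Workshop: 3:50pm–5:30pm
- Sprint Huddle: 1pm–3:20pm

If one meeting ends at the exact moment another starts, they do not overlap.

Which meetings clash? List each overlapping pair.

Retrospective Workshop & Sprint Debrief, Sprint Debrief & Sprint Huddle

Sorted by start: Strategy Session, Release Review, Hiring Briefing, Sprint Huddle, Sprint Debrief, Retrospective Workshop.
Release Review starts exactly when Strategy Session ends (back-to-back, no overlap); Strategy Session is clear from here.
Hiring Briefing starts after Release Review ends; Release Review is clear from here.
Sprint Huddle starts after Hiring Briefing ends; Hiring Briefing is clear from here.
Sprint Debrief starts before Sprint Huddle ends → Sprint Huddle and Sprint Debrief overlap.
Retrospective Workshop starts after Sprint Huddle ends.
Retrospective Workshop starts before Sprint Debrief ends → Sprint Debrief and Retrospective Workshop overlap.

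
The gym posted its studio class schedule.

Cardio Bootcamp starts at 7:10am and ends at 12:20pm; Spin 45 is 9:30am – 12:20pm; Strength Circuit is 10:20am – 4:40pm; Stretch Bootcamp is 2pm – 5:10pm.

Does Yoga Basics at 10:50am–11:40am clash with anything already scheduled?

Cardio Bootcamp: starts 7:10am before Yoga Basics ends 11:40am, and ends 12:20pm after Yoga Basics starts 10:50am → overlap.
Spin 45: starts 9:30am before Yoga Basics ends 11:40am, and ends 12:20pm after Yoga Basics starts 10:50am → overlap.
Strength Circuit: starts 10:20am before Yoga Basics ends 11:40am, and ends 4:40pm after Yoga Basics starts 10:50am → overlap.
Stretch Bootcamp: starts 2pm at or after Yoga Basics ends 11:40am → clear.
Yoga Basics overlaps Cardio Bootcamp, Spin 45, Strength Circuit.

Yes — it overlaps Cardio Bootcamp, Spin 45, Strength Circuit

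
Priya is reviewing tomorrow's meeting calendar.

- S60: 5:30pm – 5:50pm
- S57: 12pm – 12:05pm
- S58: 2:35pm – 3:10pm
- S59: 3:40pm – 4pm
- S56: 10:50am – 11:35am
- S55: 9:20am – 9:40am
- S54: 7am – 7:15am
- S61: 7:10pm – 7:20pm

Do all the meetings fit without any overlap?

Sorted by start: S54, S55, S56, S57, S58, S59, S60, S61.
S55 starts after S54 ends, so nothing later overlaps S54 either.
S56 starts after S55 ends, so nothing later overlaps S55 either.
S57 starts after S56 ends, so nothing later overlaps S56 either.
S58 starts after S57 ends, so nothing later overlaps S57 either.
S59 starts after S58 ends, so nothing later overlaps S58 either.
S60 starts after S59 ends, so nothing later overlaps S59 either.
S61 starts after S60 ends.
Every pair is clear; the schedule has no overlaps.

Yes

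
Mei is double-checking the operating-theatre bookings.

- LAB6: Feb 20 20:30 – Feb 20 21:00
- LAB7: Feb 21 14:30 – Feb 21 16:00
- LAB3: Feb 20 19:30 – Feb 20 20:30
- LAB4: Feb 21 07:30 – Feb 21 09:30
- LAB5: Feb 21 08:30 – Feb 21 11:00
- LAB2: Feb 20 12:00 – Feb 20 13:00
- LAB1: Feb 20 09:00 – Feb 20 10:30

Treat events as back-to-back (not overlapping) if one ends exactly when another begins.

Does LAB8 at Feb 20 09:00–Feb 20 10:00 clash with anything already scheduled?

Yes — it overlaps LAB1

LAB1: starts Feb 20 09:00 before LAB8 ends Feb 20 10:00, and ends Feb 20 10:30 after LAB8 starts Feb 20 09:00 → overlap.
LAB2: starts Feb 20 12:00 at or after LAB8 ends Feb 20 10:00 → clear.
LAB3: starts Feb 20 19:30 at or after LAB8 ends Feb 20 10:00 → clear.
LAB6: starts Feb 20 20:30 at or after LAB8 ends Feb 20 10:00 → clear.
LAB4: starts Feb 21 07:30 at or after LAB8 ends Feb 20 10:00 → clear.
LAB5: starts Feb 21 08:30 at or after LAB8 ends Feb 20 10:00 → clear.
LAB7: starts Feb 21 14:30 at or after LAB8 ends Feb 20 10:00 → clear.
LAB8 overlaps LAB1.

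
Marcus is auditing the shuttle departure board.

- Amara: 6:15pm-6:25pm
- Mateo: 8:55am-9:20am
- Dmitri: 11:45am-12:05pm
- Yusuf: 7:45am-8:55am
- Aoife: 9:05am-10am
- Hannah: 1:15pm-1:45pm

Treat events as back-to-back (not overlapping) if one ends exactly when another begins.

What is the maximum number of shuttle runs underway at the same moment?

2

Sort all start/end points and keep a running count:
7:45am start Yusuf → 1
8:55am end Yusuf → 0
8:55am start Mateo → 1
9:05am start Aoife → 2
9:20am end Mateo → 1
10am end Aoife → 0
11:45am start Dmitri → 1
12:05pm end Dmitri → 0
1:15pm start Hannah → 1
1:45pm end Hannah → 0
6:15pm start Amara → 1
6:25pm end Amara → 0
Peak is 2, at 9:05am (Aoife, Mateo).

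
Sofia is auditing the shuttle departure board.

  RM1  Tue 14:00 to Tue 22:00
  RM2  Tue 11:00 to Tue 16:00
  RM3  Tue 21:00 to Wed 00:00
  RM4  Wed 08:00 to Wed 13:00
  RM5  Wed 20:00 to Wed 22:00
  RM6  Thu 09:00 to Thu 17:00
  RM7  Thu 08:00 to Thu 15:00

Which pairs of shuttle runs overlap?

Check each pair: they overlap iff neither finishes before the other starts.
Sorted by start: RM2, RM1, RM3, RM4, RM5, RM7, RM6.
RM1 starts before RM2 ends → RM2 and RM1 overlap.
RM3 starts after RM2 ends, so nothing later overlaps RM2 either.
RM3 starts before RM1 ends → RM1 and RM3 overlap.
RM4 starts after RM1 ends, so nothing later overlaps RM1 either.
RM4 starts after RM3 ends, so nothing later overlaps RM3 either.
RM5 starts after RM4 ends, so nothing later overlaps RM4 either.
RM7 starts after RM5 ends, so nothing later overlaps RM5 either.
RM6 starts before RM7 ends → RM7 and RM6 overlap.

RM1 & RM2, RM1 & RM3, RM6 & RM7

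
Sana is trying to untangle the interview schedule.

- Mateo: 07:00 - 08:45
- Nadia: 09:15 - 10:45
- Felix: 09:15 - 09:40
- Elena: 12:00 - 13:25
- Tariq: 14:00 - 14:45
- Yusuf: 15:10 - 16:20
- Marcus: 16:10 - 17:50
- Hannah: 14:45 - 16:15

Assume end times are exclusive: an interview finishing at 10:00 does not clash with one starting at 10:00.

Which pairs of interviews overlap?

Sorted by start: Mateo, Nadia, Felix, Elena, Tariq, Hannah, Yusuf, Marcus.
Nadia starts after Mateo ends — done with Mateo.
Felix starts before Nadia ends → Nadia and Felix overlap.
Elena starts after Nadia ends — done with Nadia.
Elena starts after Felix ends — done with Felix.
Tariq starts after Elena ends — done with Elena.
Hannah starts exactly when Tariq ends (back-to-back, no overlap) — done with Tariq.
Yusuf starts before Hannah ends → Hannah and Yusuf overlap.
Marcus starts before Hannah ends → Hannah and Marcus overlap.
Marcus starts before Yusuf ends → Yusuf and Marcus overlap.

Felix & Nadia, Hannah & Marcus, Hannah & Yusuf, Marcus & Yusuf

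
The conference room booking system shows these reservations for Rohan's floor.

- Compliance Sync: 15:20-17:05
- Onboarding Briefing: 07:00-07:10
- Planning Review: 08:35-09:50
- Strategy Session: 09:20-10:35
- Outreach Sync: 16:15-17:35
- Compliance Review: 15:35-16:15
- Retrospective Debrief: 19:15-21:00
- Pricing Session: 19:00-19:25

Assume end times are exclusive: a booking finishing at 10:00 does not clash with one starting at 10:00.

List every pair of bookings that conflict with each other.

Compliance Review & Compliance Sync, Compliance Sync & Outreach Sync, Planning Review & Strategy Session, Pricing Session & Retrospective Debrief

Sorted by start: Onboarding Briefing, Planning Review, Strategy Session, Compliance Sync, Compliance Review, Outreach Sync, Pricing Session, Retrospective Debrief.
Planning Review starts after Onboarding Briefing ends — done with Onboarding Briefing.
Strategy Session starts before Planning Review ends → Planning Review and Strategy Session overlap.
Compliance Sync starts after Planning Review ends — done with Planning Review.
Compliance Sync starts after Strategy Session ends — done with Strategy Session.
Compliance Review starts before Compliance Sync ends → Compliance Sync and Compliance Review overlap.
Outreach Sync starts before Compliance Sync ends → Compliance Sync and Outreach Sync overlap.
Pricing Session starts after Compliance Sync ends — done with Compliance Sync.
Outreach Sync starts exactly when Compliance Review ends (back-to-back, no overlap) — done with Compliance Review.
Pricing Session starts after Outreach Sync ends — done with Outreach Sync.
Retrospective Debrief starts before Pricing Session ends → Pricing Session and Retrospective Debrief overlap.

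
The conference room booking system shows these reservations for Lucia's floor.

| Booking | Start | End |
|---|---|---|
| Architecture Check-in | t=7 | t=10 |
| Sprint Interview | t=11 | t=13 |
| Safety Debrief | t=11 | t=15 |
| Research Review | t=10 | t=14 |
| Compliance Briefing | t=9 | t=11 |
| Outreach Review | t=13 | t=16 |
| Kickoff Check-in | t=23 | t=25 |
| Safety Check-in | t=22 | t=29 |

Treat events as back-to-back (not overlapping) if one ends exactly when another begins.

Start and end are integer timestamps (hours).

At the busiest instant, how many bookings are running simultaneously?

Sort all start/end points and keep a running count:
t=7 start Architecture Check-in → 1
t=9 start Compliance Briefing → 2
t=10 end Architecture Check-in → 1
t=10 start Research Review → 2
t=11 end Compliance Briefing → 1
t=11 start Safety Debrief → 2
t=11 start Sprint Interview → 3
t=13 end Sprint Interview → 2
t=13 start Outreach Review → 3
t=14 end Research Review → 2
t=15 end Safety Debrief → 1
t=16 end Outreach Review → 0
t=22 start Safety Check-in → 1
t=23 start Kickoff Check-in → 2
t=25 end Kickoff Check-in → 1
t=29 end Safety Check-in → 0
Peak is 3, at t=11 (Research Review, Safety Debrief, Sprint Interview).

3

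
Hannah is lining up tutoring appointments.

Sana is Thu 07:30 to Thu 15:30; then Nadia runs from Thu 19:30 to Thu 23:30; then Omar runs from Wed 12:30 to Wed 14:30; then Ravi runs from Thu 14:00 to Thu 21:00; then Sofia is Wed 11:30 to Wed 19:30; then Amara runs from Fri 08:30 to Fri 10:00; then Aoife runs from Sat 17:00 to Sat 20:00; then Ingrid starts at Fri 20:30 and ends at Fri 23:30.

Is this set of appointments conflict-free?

No

Check each pair: they overlap iff neither finishes before the other starts.
Sorted by start: Sofia, Omar, Sana, Ravi, Nadia, Amara, Ingrid, Aoife.
Omar starts before Sofia ends → Sofia and Omar overlap.
That's a conflict, so the schedule is not conflict-free.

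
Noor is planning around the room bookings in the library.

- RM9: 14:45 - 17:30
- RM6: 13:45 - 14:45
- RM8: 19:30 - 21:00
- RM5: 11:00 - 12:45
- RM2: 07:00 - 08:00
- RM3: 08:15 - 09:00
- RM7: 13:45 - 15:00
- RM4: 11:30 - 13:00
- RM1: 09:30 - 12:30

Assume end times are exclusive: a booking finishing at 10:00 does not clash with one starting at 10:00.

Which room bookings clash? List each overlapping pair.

RM1 & RM4, RM1 & RM5, RM4 & RM5, RM6 & RM7, RM7 & RM9

Sorted by start: RM2, RM3, RM1, RM5, RM4, RM6, RM7, RM9, RM8.
RM3 starts after RM2 ends — done with RM2.
RM1 starts after RM3 ends — done with RM3.
RM5 starts before RM1 ends → RM1 and RM5 overlap.
RM4 starts before RM1 ends → RM1 and RM4 overlap.
RM6 starts after RM1 ends — done with RM1.
RM4 starts before RM5 ends → RM5 and RM4 overlap.
RM6 starts after RM5 ends — done with RM5.
RM6 starts after RM4 ends — done with RM4.
RM7 starts before RM6 ends → RM6 and RM7 overlap.
RM9 starts exactly when RM6 ends (back-to-back, no overlap) — done with RM6.
RM9 starts before RM7 ends → RM7 and RM9 overlap.
RM8 starts after RM7 ends.
RM8 starts after RM9 ends.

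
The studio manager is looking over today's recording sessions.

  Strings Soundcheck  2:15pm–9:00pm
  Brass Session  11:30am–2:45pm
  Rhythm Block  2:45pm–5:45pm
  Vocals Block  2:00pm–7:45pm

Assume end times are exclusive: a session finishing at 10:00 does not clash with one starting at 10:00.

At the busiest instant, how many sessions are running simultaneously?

Sweep the timeline, counting +1 at each start and −1 at each end (ends before starts at a tie):
11:30am start Brass Session → 1
2:00pm start Vocals Block → 2
2:15pm start Strings Soundcheck → 3
2:45pm end Brass Session → 2
2:45pm start Rhythm Block → 3
5:45pm end Rhythm Block → 2
7:45pm end Vocals Block → 1
9:00pm end Strings Soundcheck → 0
Peak is 3, at 2:15pm (Brass Session, Strings Soundcheck, Vocals Block).

3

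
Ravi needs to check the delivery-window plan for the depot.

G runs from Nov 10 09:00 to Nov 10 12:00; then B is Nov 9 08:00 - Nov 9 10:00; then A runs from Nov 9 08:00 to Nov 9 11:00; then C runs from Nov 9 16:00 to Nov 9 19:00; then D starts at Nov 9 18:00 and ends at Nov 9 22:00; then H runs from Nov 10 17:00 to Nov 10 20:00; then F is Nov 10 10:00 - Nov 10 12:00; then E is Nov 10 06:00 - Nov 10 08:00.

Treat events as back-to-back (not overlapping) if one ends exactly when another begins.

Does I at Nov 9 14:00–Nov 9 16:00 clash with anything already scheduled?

No — it doesn't clash with anything

A: ends Nov 9 11:00 at or before I starts Nov 9 14:00 → clear.
B: ends Nov 9 10:00 at or before I starts Nov 9 14:00 → clear.
C: starts Nov 9 16:00 at or after I ends Nov 9 16:00 → clear.
D: starts Nov 9 18:00 at or after I ends Nov 9 16:00 → clear.
E: starts Nov 10 06:00 at or after I ends Nov 9 16:00 → clear.
G: starts Nov 10 09:00 at or after I ends Nov 9 16:00 → clear.
F: starts Nov 10 10:00 at or after I ends Nov 9 16:00 → clear.
H: starts Nov 10 17:00 at or after I ends Nov 9 16:00 → clear.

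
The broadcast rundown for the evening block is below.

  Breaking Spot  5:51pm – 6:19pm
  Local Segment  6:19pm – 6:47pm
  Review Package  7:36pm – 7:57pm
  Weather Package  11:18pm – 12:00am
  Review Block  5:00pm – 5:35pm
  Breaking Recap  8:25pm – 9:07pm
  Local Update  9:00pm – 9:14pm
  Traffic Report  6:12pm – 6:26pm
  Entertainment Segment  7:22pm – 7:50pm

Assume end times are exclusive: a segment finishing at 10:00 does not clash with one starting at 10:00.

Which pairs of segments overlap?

Breaking Recap & Local Update, Breaking Spot & Traffic Report, Entertainment Segment & Review Package, Local Segment & Traffic Report

Two intervals overlap when each starts before the other ends.
Sorted by start: Review Block, Breaking Spot, Traffic Report, Local Segment, Entertainment Segment, Review Package, Breaking Recap, Local Update, Weather Package.
Breaking Spot starts after Review Block ends, so nothing later overlaps Review Block either.
Traffic Report starts before Breaking Spot ends → Breaking Spot and Traffic Report overlap.
Local Segment starts exactly when Breaking Spot ends (back-to-back, no overlap), so nothing later overlaps Breaking Spot either.
Local Segment starts before Traffic Report ends → Traffic Report and Local Segment overlap.
Entertainment Segment starts after Traffic Report ends, so nothing later overlaps Traffic Report either.
Entertainment Segment starts after Local Segment ends, so nothing later overlaps Local Segment either.
Review Package starts before Entertainment Segment ends → Entertainment Segment and Review Package overlap.
Breaking Recap starts after Entertainment Segment ends, so nothing later overlaps Entertainment Segment either.
Breaking Recap starts after Review Package ends, so nothing later overlaps Review Package either.
Local Update starts before Breaking Recap ends → Breaking Recap and Local Update overlap.
Weather Package starts after Breaking Recap ends.
Weather Package starts after Local Update ends.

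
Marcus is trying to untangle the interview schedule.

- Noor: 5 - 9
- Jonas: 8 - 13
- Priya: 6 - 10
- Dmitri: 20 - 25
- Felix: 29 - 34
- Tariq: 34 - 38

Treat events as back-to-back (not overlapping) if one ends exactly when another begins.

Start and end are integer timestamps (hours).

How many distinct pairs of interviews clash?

3

Sorted by start: Noor, Priya, Jonas, Dmitri, Felix, Tariq.
Priya starts before Noor ends → Noor and Priya overlap.
Jonas starts before Noor ends → Noor and Jonas overlap.
Dmitri starts after Noor ends, so nothing later overlaps Noor either.
Jonas starts before Priya ends → Priya and Jonas overlap.
Dmitri starts after Priya ends, so nothing later overlaps Priya either.
Dmitri starts after Jonas ends, so nothing later overlaps Jonas either.
Felix starts after Dmitri ends, so nothing later overlaps Dmitri either.
Tariq starts exactly when Felix ends (back-to-back, no overlap).
Overlapping pairs: Jonas & Noor, Jonas & Priya, Noor & Priya — 3 in total.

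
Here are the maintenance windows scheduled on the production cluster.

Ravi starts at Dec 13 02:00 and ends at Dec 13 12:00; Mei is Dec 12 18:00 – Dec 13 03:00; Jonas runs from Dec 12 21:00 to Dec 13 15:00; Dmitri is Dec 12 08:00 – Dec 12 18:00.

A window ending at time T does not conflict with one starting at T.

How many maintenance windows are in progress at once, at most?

3

Walk through starts and ends in time order (an end at T is processed before a start at T):
Dec 12 08:00 start Dmitri → 1
Dec 12 18:00 end Dmitri → 0
Dec 12 18:00 start Mei → 1
Dec 12 21:00 start Jonas → 2
Dec 13 02:00 start Ravi → 3
Dec 13 03:00 end Mei → 2
Dec 13 12:00 end Ravi → 1
Dec 13 15:00 end Jonas → 0
Peak is 3, at Dec 13 02:00 (Jonas, Mei, Ravi).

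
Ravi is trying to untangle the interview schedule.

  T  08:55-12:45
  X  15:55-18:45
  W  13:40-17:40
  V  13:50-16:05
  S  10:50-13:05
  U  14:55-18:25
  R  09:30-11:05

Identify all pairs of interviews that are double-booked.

Sorted by start: T, R, S, W, V, U, X.
R starts before T ends → T and R overlap.
S starts before T ends → T and S overlap.
W starts after T ends, so nothing later overlaps T either.
S starts before R ends → R and S overlap.
W starts after R ends, so nothing later overlaps R either.
W starts after S ends, so nothing later overlaps S either.
V starts before W ends → W and V overlap.
U starts before W ends → W and U overlap.
X starts before W ends → W and X overlap.
U starts before V ends → V and U overlap.
X starts before V ends → V and X overlap.
X starts before U ends → U and X overlap.

R & S, R & T, S & T, U & V, U & W, U & X, V & W, V & X, W & X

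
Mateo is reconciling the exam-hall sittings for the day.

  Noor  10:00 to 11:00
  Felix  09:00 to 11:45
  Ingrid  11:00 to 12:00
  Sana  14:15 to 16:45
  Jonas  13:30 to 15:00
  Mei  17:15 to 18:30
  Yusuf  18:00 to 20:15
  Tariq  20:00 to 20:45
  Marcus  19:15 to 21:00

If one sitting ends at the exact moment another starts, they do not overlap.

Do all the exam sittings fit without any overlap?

Sorted by start: Felix, Noor, Ingrid, Jonas, Sana, Mei, Yusuf, Marcus, Tariq.
Noor starts before Felix ends → Felix and Noor overlap.
That's a conflict, so the schedule is not conflict-free.

No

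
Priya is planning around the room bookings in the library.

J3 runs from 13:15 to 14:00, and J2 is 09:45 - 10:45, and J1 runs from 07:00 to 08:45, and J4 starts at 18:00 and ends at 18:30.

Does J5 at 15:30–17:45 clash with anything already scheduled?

No — it doesn't clash with anything

J1: ends 08:45 at or before J5 starts 15:30 → clear.
J2: ends 10:45 at or before J5 starts 15:30 → clear.
J3: ends 14:00 at or before J5 starts 15:30 → clear.
J4: starts 18:00 at or after J5 ends 17:45 → clear.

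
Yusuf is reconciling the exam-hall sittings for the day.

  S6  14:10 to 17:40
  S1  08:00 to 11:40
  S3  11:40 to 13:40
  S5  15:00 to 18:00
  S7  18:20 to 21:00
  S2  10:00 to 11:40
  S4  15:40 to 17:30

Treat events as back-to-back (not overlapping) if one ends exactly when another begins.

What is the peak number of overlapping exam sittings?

3

Sweep the timeline, counting +1 at each start and −1 at each end (ends before starts at a tie):
08:00 start S1 → 1
10:00 start S2 → 2
11:40 end S1 → 1
11:40 end S2 → 0
11:40 start S3 → 1
13:40 end S3 → 0
14:10 start S6 → 1
15:00 start S5 → 2
15:40 start S4 → 3
17:30 end S4 → 2
17:40 end S6 → 1
18:00 end S5 → 0
18:20 start S7 → 1
21:00 end S7 → 0
Peak is 3, at 15:40 (S4, S5, S6).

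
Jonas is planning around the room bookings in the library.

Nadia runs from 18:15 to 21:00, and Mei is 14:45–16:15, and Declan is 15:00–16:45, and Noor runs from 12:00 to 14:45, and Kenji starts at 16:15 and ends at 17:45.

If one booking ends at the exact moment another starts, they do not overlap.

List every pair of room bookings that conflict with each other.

Sorted by start: Noor, Mei, Declan, Kenji, Nadia.
Mei starts exactly when Noor ends (back-to-back, no overlap) — done with Noor.
Declan starts before Mei ends → Mei and Declan overlap.
Kenji starts exactly when Mei ends (back-to-back, no overlap) — done with Mei.
Kenji starts before Declan ends → Declan and Kenji overlap.
Nadia starts after Declan ends.
Nadia starts after Kenji ends.

Declan & Kenji, Declan & Mei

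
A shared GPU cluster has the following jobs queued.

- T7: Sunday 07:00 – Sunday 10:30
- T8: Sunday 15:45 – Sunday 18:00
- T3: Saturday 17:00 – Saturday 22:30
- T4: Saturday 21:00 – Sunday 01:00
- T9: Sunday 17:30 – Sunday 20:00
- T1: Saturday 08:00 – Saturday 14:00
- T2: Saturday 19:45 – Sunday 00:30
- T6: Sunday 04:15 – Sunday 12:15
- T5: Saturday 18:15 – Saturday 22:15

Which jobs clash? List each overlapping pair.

T2 & T3, T2 & T4, T2 & T5, T3 & T4, T3 & T5, T4 & T5, T6 & T7, T8 & T9

Sorted by start: T1, T3, T5, T2, T4, T6, T7, T8, T9.
T3 starts after T1 ends, so nothing later overlaps T1 either.
T5 starts before T3 ends → T3 and T5 overlap.
T2 starts before T3 ends → T3 and T2 overlap.
T4 starts before T3 ends → T3 and T4 overlap.
T6 starts after T3 ends, so nothing later overlaps T3 either.
T2 starts before T5 ends → T5 and T2 overlap.
T4 starts before T5 ends → T5 and T4 overlap.
T6 starts after T5 ends, so nothing later overlaps T5 either.
T4 starts before T2 ends → T2 and T4 overlap.
T6 starts after T2 ends, so nothing later overlaps T2 either.
T6 starts after T4 ends, so nothing later overlaps T4 either.
T7 starts before T6 ends → T6 and T7 overlap.
T8 starts after T6 ends, so nothing later overlaps T6 either.
T8 starts after T7 ends, so nothing later overlaps T7 either.
T9 starts before T8 ends → T8 and T9 overlap.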